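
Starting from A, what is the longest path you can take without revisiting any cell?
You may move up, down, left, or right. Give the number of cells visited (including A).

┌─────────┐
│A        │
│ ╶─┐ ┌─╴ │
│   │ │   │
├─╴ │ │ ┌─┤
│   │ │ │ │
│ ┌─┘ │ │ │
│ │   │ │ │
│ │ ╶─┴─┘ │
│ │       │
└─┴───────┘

Finding longest simple path using DFS:
Start: (0, 0)
Longest path visits 13 cells
Path: A → right → right → down → down → down → left → down → right → right → right → up → up

Solution:

┌─────────┐
│A → ↓    │
│ ╶─┐ ┌─╴ │
│   │↓│   │
├─╴ │ │ ┌─┤
│   │↓│ │B│
│ ┌─┘ │ │ │
│ │↓ ↲│ │↑│
│ │ ╶─┴─┘ │
│ │↳ → → ↑│
└─┴───────┘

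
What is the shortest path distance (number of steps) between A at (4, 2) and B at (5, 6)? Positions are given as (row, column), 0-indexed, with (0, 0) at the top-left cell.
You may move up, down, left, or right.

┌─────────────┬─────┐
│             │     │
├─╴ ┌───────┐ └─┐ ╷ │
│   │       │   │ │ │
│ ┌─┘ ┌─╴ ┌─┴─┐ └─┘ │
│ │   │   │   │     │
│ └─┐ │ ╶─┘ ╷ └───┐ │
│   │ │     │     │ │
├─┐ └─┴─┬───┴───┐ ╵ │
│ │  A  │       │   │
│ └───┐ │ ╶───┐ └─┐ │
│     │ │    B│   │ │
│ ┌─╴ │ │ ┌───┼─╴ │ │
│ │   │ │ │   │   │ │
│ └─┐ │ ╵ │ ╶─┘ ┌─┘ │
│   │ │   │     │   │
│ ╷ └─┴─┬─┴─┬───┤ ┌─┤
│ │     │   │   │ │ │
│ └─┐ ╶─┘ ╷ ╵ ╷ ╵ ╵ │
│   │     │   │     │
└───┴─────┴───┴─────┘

Finding path from (4, 2) to (5, 6):
Path: (4,2) → (4,3) → (5,3) → (6,3) → (7,3) → (7,4) → (6,4) → (5,4) → (5,5) → (5,6)
Distance: 9 steps

Solution:

┌─────────────┬─────┐
│             │     │
├─╴ ┌───────┐ └─┐ ╷ │
│   │       │   │ │ │
│ ┌─┘ ┌─╴ ┌─┴─┐ └─┘ │
│ │   │   │   │     │
│ └─┐ │ ╶─┘ ╷ └───┐ │
│   │ │     │     │ │
├─┐ └─┴─┬───┴───┐ ╵ │
│ │  A ↓│       │   │
│ └───┐ │ ╶───┐ └─┐ │
│     │↓│↱ → B│   │ │
│ ┌─╴ │ │ ┌───┼─╴ │ │
│ │   │↓│↑│   │   │ │
│ └─┐ │ ╵ │ ╶─┘ ┌─┘ │
│   │ │↳ ↑│     │   │
│ ╷ └─┴─┬─┴─┬───┤ ┌─┤
│ │     │   │   │ │ │
│ └─┐ ╶─┘ ╷ ╵ ╷ ╵ ╵ │
│   │     │   │     │
└───┴─────┴───┴─────┘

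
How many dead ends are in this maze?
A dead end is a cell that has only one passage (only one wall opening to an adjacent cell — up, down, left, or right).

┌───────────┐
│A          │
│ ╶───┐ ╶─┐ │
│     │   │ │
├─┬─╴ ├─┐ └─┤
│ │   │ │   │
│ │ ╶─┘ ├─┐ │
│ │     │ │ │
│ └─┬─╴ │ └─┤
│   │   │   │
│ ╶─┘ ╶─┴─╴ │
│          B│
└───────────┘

Checking each cell for number of passages:

Dead ends found at positions:
  (1, 5)
  (2, 0)
  (2, 3)
  (3, 4)
  (3, 5)
  (4, 1)
Total dead ends: 6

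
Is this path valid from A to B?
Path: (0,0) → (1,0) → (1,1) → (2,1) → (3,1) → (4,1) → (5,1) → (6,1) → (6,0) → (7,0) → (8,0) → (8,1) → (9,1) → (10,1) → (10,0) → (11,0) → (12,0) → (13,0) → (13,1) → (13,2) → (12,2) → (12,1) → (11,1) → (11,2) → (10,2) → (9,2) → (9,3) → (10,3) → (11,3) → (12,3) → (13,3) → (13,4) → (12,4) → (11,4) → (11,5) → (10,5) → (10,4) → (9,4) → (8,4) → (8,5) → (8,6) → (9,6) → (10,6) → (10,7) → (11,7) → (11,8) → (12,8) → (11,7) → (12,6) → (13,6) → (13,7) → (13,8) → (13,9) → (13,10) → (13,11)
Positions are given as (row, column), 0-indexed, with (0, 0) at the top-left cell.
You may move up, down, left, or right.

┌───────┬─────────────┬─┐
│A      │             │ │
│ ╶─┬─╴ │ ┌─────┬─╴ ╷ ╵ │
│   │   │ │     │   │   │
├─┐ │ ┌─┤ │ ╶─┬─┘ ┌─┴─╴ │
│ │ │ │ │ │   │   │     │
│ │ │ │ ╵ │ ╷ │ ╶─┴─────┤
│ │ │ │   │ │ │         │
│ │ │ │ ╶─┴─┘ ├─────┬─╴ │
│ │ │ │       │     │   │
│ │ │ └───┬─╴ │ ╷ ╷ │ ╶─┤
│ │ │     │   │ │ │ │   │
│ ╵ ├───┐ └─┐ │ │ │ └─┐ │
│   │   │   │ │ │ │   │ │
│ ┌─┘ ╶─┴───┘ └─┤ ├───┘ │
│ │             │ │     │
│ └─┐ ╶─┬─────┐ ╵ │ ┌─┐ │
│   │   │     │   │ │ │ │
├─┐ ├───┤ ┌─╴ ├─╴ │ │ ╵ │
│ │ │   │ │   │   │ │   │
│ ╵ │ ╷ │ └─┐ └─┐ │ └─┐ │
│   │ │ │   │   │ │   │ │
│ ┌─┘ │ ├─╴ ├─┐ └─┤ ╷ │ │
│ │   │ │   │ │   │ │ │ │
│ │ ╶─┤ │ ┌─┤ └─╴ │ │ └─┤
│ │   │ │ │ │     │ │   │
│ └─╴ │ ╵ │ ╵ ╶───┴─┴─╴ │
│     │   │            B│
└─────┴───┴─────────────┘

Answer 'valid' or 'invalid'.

Checking path validity:
Result: Invalid move at step 47: cannot move from (12, 8) to (11, 7).

invalid

Correct solution:

┌───────┬─────────────┬─┐
│A      │             │ │
│ ╶─┬─╴ │ ┌─────┬─╴ ╷ ╵ │
│↳ ↓│   │ │     │   │   │
├─┐ │ ┌─┤ │ ╶─┬─┘ ┌─┴─╴ │
│ │↓│ │ │ │   │   │     │
│ │ │ │ ╵ │ ╷ │ ╶─┴─────┤
│ │↓│ │   │ │ │         │
│ │ │ │ ╶─┴─┘ ├─────┬─╴ │
│ │↓│ │       │     │   │
│ │ │ └───┬─╴ │ ╷ ╷ │ ╶─┤
│ │↓│     │   │ │ │ │   │
│ ╵ ├───┐ └─┐ │ │ │ └─┐ │
│↓ ↲│   │   │ │ │ │   │ │
│ ┌─┘ ╶─┴───┘ └─┤ ├───┘ │
│↓│             │ │     │
│ └─┐ ╶─┬─────┐ ╵ │ ┌─┐ │
│↳ ↓│   │↱ → ↓│   │ │ │ │
├─┐ ├───┤ ┌─╴ ├─╴ │ │ ╵ │
│ │↓│↱ ↓│↑│  ↓│   │ │   │
│ ╵ │ ╷ │ └─┐ └─┐ │ └─┐ │
│↓ ↲│↑│↓│↑ ↰│↳ ↓│ │   │ │
│ ┌─┘ │ ├─╴ ├─┐ └─┤ ╷ │ │
│↓│↱ ↑│↓│↱ ↑│ │↳ ↓│ │ │ │
│ │ ╶─┤ │ ┌─┤ └─╴ │ │ └─┤
│↓│↑ ↰│↓│↑│ │↓ ← ↲│ │   │
│ └─╴ │ ╵ │ ╵ ╶───┴─┴─╴ │
│↳ → ↑│↳ ↑│  ↳ → → → → B│
└─────┴───┴─────────────┘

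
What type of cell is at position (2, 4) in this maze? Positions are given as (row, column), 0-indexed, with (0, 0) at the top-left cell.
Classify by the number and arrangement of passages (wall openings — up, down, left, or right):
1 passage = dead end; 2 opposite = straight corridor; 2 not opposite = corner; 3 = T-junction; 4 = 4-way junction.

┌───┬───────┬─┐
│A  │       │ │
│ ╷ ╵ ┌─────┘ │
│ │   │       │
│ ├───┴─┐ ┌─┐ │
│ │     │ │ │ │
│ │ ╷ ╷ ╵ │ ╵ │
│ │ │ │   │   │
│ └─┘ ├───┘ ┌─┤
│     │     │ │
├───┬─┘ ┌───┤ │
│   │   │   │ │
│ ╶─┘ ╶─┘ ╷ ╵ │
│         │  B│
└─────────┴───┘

Checking cell at (2, 4):
Number of passages: 2
Cell type: straight corridor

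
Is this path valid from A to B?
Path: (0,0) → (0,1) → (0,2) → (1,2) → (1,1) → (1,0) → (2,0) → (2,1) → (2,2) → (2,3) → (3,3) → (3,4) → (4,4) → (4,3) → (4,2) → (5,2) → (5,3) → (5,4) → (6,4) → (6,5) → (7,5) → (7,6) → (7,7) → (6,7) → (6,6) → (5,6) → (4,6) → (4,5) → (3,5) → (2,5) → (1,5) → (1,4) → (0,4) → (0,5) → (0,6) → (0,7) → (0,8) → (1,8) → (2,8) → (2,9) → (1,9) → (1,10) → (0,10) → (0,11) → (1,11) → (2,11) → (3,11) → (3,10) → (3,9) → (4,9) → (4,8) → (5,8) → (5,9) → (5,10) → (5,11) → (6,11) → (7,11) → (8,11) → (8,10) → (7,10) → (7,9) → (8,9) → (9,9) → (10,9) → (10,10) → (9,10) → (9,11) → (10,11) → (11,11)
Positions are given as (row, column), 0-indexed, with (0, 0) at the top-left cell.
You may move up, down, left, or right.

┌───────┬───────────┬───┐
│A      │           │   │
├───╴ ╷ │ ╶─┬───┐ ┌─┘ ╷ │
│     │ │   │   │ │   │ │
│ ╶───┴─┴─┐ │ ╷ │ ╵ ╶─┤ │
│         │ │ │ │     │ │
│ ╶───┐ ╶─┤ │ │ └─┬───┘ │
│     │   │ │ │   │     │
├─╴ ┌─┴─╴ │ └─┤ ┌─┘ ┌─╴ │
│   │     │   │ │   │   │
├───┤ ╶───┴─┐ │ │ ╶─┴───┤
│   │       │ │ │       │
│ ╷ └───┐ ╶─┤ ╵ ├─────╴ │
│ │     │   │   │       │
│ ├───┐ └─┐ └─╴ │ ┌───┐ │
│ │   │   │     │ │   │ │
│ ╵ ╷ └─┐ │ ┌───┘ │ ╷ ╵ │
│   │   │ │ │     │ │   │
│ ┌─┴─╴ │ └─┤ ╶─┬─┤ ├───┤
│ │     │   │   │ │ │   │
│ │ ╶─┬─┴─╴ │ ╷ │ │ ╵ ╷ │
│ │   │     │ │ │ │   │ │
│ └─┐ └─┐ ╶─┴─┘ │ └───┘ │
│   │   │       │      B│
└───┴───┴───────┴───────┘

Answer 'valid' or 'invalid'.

Checking path validity:
Result: All consecutive moves are passable.

valid

Correct solution:

┌───────┬───────────┬───┐
│A → ↓  │↱ → → → ↓  │↱ ↓│
├───╴ ╷ │ ╶─┬───┐ ┌─┘ ╷ │
│↓ ← ↲│ │↑ ↰│   │↓│↱ ↑│↓│
│ ╶───┴─┴─┐ │ ╷ │ ╵ ╶─┤ │
│↳ → → ↓  │↑│ │ │↳ ↑  │↓│
│ ╶───┐ ╶─┤ │ │ └─┬───┘ │
│     │↳ ↓│↑│ │   │↓ ← ↲│
├─╴ ┌─┴─╴ │ └─┤ ┌─┘ ┌─╴ │
│   │↓ ← ↲│↑ ↰│ │↓ ↲│   │
├───┤ ╶───┴─┐ │ │ ╶─┴───┤
│   │↳ → ↓  │↑│ │↳ → → ↓│
│ ╷ └───┐ ╶─┤ ╵ ├─────╴ │
│ │     │↳ ↓│↑ ↰│      ↓│
│ ├───┐ └─┐ └─╴ │ ┌───┐ │
│ │   │   │↳ → ↑│ │↓ ↰│↓│
│ ╵ ╷ └─┐ │ ┌───┘ │ ╷ ╵ │
│   │   │ │ │     │↓│↑ ↲│
│ ┌─┴─╴ │ └─┤ ╶─┬─┤ ├───┤
│ │     │   │   │ │↓│↱ ↓│
│ │ ╶─┬─┴─╴ │ ╷ │ │ ╵ ╷ │
│ │   │     │ │ │ │↳ ↑│↓│
│ └─┐ └─┐ ╶─┴─┘ │ └───┘ │
│   │   │       │      B│
└───┴───┴───────┴───────┘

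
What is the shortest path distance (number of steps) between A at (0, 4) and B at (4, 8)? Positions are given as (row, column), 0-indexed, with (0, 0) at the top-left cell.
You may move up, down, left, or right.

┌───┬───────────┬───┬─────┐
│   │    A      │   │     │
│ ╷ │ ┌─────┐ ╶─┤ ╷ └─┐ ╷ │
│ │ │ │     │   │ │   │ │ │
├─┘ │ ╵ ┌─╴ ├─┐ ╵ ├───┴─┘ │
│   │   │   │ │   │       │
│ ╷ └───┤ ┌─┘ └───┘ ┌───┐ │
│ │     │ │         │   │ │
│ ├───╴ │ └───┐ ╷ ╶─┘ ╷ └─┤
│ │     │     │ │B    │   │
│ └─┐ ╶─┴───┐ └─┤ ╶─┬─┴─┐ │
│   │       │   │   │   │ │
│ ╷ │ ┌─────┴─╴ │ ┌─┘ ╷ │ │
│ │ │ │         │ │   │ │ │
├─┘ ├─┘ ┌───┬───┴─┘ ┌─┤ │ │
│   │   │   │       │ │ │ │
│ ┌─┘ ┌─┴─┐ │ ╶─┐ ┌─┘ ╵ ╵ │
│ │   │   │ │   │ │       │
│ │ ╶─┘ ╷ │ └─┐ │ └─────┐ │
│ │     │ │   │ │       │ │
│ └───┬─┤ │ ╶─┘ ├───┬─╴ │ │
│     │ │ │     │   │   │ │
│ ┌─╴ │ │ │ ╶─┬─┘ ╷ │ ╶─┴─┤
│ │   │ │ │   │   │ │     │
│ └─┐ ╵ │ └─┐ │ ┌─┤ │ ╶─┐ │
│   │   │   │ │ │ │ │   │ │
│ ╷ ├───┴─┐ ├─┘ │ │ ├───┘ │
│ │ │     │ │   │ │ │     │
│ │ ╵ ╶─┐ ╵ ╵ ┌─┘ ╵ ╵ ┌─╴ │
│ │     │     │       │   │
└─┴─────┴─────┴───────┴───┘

Finding path from (0, 4) to (4, 8):
Path: (0,4) → (0,3) → (0,2) → (1,2) → (2,2) → (2,3) → (1,3) → (1,4) → (1,5) → (2,5) → (2,4) → (3,4) → (4,4) → (4,5) → (4,6) → (5,6) → (5,7) → (6,7) → (6,6) → (6,5) → (6,4) → (6,3) → (7,3) → (7,2) → (8,2) → (8,1) → (9,1) → (9,2) → (9,3) → (8,3) → (8,4) → (9,4) → (10,4) → (11,4) → (12,4) → (12,5) → (13,5) → (14,5) → (14,6) → (13,6) → (13,7) → (12,7) → (11,7) → (11,8) → (10,8) → (10,9) → (11,9) → (12,9) → (13,9) → (14,9) → (14,10) → (13,10) → (13,11) → (13,12) → (12,12) → (11,12) → (11,11) → (11,10) → (10,10) → (10,11) → (9,11) → (9,10) → (9,9) → (9,8) → (8,8) → (7,8) → (7,9) → (6,9) → (6,10) → (5,10) → (5,11) → (6,11) → (7,11) → (8,11) → (8,12) → (7,12) → (6,12) → (5,12) → (4,12) → (4,11) → (3,11) → (3,10) → (4,10) → (4,9) → (4,8)
Distance: 84 steps

Solution:

┌───┬───────────┬───┬─────┐
│   │↓ ← A      │   │     │
│ ╷ │ ┌─────┐ ╶─┤ ╷ └─┐ ╷ │
│ │ │↓│↱ → ↓│   │ │   │ │ │
├─┘ │ ╵ ┌─╴ ├─┐ ╵ ├───┴─┘ │
│   │↳ ↑│↓ ↲│ │   │       │
│ ╷ └───┤ ┌─┘ └───┘ ┌───┐ │
│ │     │↓│         │↓ ↰│ │
│ ├───╴ │ └───┐ ╷ ╶─┘ ╷ └─┤
│ │     │↳ → ↓│ │B ← ↲│↑ ↰│
│ └─┐ ╶─┴───┐ └─┤ ╶─┬─┴─┐ │
│   │       │↳ ↓│   │↱ ↓│↑│
│ ╷ │ ┌─────┴─╴ │ ┌─┘ ╷ │ │
│ │ │ │↓ ← ← ← ↲│ │↱ ↑│↓│↑│
├─┘ ├─┘ ┌───┬───┴─┘ ┌─┤ │ │
│   │↓ ↲│   │    ↱ ↑│ │↓│↑│
│ ┌─┘ ┌─┴─┐ │ ╶─┐ ┌─┘ ╵ ╵ │
│ │↓ ↲│↱ ↓│ │   │↑│    ↳ ↑│
│ │ ╶─┘ ╷ │ └─┐ │ └─────┐ │
│ │↳ → ↑│↓│   │ │↑ ← ← ↰│ │
│ └───┬─┤ │ ╶─┘ ├───┬─╴ │ │
│     │ │↓│     │↱ ↓│↱ ↑│ │
│ ┌─╴ │ │ │ ╶─┬─┘ ╷ │ ╶─┴─┤
│ │   │ │↓│   │↱ ↑│↓│↑ ← ↰│
│ └─┐ ╵ │ └─┐ │ ┌─┤ │ ╶─┐ │
│   │   │↳ ↓│ │↑│ │↓│   │↑│
│ ╷ ├───┴─┐ ├─┘ │ │ ├───┘ │
│ │ │     │↓│↱ ↑│ │↓│↱ → ↑│
│ │ ╵ ╶─┐ ╵ ╵ ┌─┘ ╵ ╵ ┌─╴ │
│ │     │  ↳ ↑│    ↳ ↑│   │
└─┴─────┴─────┴───────┴───┘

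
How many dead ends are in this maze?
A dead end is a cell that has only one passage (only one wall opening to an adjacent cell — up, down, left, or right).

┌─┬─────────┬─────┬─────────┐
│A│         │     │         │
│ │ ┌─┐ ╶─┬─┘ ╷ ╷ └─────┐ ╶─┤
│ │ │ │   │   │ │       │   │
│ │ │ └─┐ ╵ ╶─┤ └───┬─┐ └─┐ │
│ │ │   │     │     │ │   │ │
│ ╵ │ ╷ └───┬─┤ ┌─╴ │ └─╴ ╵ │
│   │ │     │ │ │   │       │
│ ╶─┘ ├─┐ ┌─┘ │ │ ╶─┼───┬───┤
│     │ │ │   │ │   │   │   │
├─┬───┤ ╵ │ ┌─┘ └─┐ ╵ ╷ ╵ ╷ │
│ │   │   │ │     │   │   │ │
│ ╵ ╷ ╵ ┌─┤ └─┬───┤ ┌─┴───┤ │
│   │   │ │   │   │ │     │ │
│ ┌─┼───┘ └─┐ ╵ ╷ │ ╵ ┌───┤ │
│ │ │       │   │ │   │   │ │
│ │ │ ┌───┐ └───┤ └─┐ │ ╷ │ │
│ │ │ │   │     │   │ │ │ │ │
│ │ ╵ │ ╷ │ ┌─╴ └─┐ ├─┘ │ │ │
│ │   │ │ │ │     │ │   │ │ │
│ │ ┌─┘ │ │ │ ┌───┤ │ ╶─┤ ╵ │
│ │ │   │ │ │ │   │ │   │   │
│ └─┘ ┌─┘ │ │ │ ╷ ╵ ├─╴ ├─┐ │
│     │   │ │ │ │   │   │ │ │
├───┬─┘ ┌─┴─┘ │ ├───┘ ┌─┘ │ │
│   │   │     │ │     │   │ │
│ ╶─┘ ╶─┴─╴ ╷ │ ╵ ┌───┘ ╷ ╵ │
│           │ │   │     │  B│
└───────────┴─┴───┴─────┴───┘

Checking each cell for number of passages:

Dead ends found at positions:
  (0, 0)
  (0, 5)
  (0, 9)
  (0, 13)
  (1, 2)
  (2, 6)
  (2, 10)
  (3, 5)
  (3, 6)
  (4, 3)
  (5, 0)
  (5, 6)
  (5, 8)
  (6, 4)
  (6, 12)
  (7, 1)
  (8, 10)
  (9, 8)
  (10, 1)
  (11, 5)
  (11, 12)
  (12, 1)
  (12, 4)
  (13, 6)
  (13, 9)
Total dead ends: 25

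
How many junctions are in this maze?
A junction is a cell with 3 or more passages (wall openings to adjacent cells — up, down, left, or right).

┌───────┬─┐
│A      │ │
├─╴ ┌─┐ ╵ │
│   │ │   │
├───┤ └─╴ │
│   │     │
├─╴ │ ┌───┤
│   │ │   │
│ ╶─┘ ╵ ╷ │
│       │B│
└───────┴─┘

Checking each cell for number of passages:

Junctions found (3+ passages):
  (0, 1): 3 passages
  (1, 4): 3 passages
  (2, 2): 3 passages
  (4, 2): 3 passages
Total junctions: 4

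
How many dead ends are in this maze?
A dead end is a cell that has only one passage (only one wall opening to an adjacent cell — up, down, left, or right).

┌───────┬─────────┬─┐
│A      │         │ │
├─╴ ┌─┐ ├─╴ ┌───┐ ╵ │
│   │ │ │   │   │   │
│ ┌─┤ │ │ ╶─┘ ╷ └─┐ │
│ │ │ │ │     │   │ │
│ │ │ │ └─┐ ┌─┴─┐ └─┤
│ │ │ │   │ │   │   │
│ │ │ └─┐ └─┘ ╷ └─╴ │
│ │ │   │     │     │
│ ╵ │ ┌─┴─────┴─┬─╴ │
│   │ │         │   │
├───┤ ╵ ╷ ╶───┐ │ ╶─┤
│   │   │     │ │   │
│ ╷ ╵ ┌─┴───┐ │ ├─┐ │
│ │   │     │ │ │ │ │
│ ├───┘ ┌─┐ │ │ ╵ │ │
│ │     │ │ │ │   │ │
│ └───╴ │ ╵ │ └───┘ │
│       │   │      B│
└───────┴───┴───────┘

Checking each cell for number of passages:

Dead ends found at positions:
  (0, 0)
  (0, 4)
  (0, 9)
  (1, 2)
  (2, 1)
  (2, 9)
  (3, 5)
  (4, 3)
  (7, 8)
  (8, 1)
  (8, 4)
Total dead ends: 11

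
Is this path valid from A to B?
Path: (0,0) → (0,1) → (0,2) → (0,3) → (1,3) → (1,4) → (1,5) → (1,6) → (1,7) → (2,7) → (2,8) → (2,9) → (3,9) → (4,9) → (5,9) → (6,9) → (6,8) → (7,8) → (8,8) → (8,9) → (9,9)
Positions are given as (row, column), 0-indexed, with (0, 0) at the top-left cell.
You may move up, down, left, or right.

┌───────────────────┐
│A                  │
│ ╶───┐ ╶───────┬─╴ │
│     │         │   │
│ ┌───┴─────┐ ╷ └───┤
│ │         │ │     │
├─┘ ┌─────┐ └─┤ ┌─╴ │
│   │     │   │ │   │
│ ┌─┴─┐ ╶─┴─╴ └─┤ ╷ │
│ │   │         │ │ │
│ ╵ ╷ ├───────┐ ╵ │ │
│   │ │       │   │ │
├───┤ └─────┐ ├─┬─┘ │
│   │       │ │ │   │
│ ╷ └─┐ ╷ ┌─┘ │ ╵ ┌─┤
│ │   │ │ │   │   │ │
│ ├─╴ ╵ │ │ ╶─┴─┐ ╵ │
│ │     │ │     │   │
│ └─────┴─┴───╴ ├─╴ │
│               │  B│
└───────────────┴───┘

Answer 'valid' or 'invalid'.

Checking path validity:
Result: All consecutive moves are passable.

valid

Correct solution:

┌───────────────────┐
│A → → ↓            │
│ ╶───┐ ╶───────┬─╴ │
│     │↳ → → → ↓│   │
│ ┌───┴─────┐ ╷ └───┤
│ │         │ │↳ → ↓│
├─┘ ┌─────┐ └─┤ ┌─╴ │
│   │     │   │ │  ↓│
│ ┌─┴─┐ ╶─┴─╴ └─┤ ╷ │
│ │   │         │ │↓│
│ ╵ ╷ ├───────┐ ╵ │ │
│   │ │       │   │↓│
├───┤ └─────┐ ├─┬─┘ │
│   │       │ │ │↓ ↲│
│ ╷ └─┐ ╷ ┌─┘ │ ╵ ┌─┤
│ │   │ │ │   │  ↓│ │
│ ├─╴ ╵ │ │ ╶─┴─┐ ╵ │
│ │     │ │     │↳ ↓│
│ └─────┴─┴───╴ ├─╴ │
│               │  B│
└───────────────┴───┘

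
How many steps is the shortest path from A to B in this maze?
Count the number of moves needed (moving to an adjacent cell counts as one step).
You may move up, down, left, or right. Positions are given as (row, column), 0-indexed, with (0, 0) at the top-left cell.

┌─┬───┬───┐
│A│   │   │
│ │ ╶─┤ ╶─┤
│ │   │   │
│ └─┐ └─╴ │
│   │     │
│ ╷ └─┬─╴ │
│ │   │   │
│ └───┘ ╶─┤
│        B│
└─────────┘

Using BFS to find shortest path:
Start: (0, 0), End: (4, 4)
Path found:
(0,0) → (1,0) → (2,0) → (3,0) → (4,0) → (4,1) → (4,2) → (4,3) → (4,4)
Number of steps: 8

Solution:

┌─┬───┬───┐
│A│   │   │
│ │ ╶─┤ ╶─┤
│↓│   │   │
│ └─┐ └─╴ │
│↓  │     │
│ ╷ └─┬─╴ │
│↓│   │   │
│ └───┘ ╶─┤
│↳ → → → B│
└─────────┘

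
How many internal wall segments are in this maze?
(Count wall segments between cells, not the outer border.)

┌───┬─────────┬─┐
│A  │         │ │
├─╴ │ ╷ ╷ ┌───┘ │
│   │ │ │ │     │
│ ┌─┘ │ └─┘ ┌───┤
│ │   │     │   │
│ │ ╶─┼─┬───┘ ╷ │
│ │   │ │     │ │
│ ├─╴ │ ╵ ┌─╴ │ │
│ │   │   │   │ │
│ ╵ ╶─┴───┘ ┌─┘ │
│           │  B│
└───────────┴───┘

Counting internal wall segments:
Total internal walls: 35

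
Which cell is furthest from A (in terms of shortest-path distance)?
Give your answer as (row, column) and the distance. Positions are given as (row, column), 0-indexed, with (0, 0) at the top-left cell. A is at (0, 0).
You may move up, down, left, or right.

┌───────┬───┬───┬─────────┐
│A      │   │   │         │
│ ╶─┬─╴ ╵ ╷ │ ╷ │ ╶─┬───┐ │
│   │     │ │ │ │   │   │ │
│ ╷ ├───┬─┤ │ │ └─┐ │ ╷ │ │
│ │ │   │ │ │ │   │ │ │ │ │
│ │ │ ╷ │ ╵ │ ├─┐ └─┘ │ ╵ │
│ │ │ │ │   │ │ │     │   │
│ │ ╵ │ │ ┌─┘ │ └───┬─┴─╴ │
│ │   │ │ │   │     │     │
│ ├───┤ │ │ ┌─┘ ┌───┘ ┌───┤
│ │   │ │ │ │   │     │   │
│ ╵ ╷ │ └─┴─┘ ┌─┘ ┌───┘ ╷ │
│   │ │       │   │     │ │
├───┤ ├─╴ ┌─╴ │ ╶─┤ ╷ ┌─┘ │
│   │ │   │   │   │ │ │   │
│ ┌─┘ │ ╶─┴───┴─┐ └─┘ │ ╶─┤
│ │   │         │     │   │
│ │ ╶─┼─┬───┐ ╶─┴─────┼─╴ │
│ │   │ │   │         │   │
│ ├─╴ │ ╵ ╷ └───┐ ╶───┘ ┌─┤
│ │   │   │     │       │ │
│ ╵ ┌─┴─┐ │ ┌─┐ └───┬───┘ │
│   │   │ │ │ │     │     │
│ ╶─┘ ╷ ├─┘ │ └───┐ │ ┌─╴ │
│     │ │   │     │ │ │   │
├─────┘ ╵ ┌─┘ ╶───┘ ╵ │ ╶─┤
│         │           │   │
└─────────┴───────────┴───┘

Computing BFS distances from A to all cells:
Furthest cell: (5, 5)
Distance: 72 steps

Path from A to the furthest cell:

┌───────┬───┬───┬─────────┐
│A      │   │↓ ↰│         │
│ ╶─┬─╴ ╵ ╷ │ ╷ │ ╶─┬───┐ │
│↳ ↓│     │ │↓│↑│   │↓ ↰│ │
│ ╷ ├───┬─┤ │ │ └─┐ │ ╷ │ │
│ │↓│↱ ↓│ │ │↓│↑ ↰│ │↓│↑│ │
│ │ │ ╷ │ ╵ │ ├─┐ └─┘ │ ╵ │
│ │↓│↑│↓│   │↓│ │↑ ← ↲│↑ ↰│
│ │ ╵ │ │ ┌─┘ │ └───┬─┴─╴ │
│ │↳ ↑│↓│ │↓ ↲│     │↱ → ↑│
│ ├───┤ │ │ ┌─┘ ┌───┘ ┌───┤
│ │   │↓│ │B│   │↱ → ↑│↓ ↰│
│ ╵ ╷ │ └─┴─┘ ┌─┘ ┌───┘ ╷ │
│   │ │↳ ↓    │↱ ↑│  ↓ ↲│↑│
├───┤ ├─╴ ┌─╴ │ ╶─┤ ╷ ┌─┘ │
│   │ │↓ ↲│   │↑ ↰│ │↓│↱ ↑│
│ ┌─┘ │ ╶─┴───┴─┐ └─┘ │ ╶─┤
│ │   │↳ → → ↓  │↑ ← ↲│↑ ↰│
│ │ ╶─┼─┬───┐ ╶─┴─────┼─╴ │
│ │   │ │   │↳ → ↓    │↱ ↑│
│ ├─╴ │ ╵ ╷ └───┐ ╶───┘ ┌─┤
│ │   │   │     │↳ → → ↑│ │
│ ╵ ┌─┴─┐ │ ┌─┐ └───┬───┘ │
│   │   │ │ │ │     │     │
│ ╶─┘ ╷ ├─┘ │ └───┐ │ ┌─╴ │
│     │ │   │     │ │ │   │
├─────┘ ╵ ┌─┘ ╶───┘ ╵ │ ╶─┤
│         │           │   │
└─────────┴───────────┴───┘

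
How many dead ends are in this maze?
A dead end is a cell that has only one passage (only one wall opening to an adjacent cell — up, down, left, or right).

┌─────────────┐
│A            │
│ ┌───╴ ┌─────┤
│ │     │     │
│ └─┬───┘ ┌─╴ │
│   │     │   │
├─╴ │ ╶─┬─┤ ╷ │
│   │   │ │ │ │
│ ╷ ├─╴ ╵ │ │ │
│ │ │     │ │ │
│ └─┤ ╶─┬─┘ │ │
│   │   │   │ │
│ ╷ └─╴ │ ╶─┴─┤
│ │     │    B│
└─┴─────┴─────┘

Checking each cell for number of passages:

Dead ends found at positions:
  (0, 6)
  (1, 1)
  (3, 4)
  (4, 1)
  (5, 6)
  (6, 0)
  (6, 6)
Total dead ends: 7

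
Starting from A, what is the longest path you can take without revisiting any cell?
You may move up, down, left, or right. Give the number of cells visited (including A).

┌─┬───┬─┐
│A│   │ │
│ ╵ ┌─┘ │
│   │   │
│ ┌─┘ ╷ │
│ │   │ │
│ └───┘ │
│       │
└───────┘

Finding longest simple path using DFS:
Start: (0, 0)
Longest path visits 12 cells
Path: A → down → down → down → right → right → right → up → up → left → down → left

Solution:

┌─┬───┬─┐
│A│   │ │
│ ╵ ┌─┘ │
│↓  │↓ ↰│
│ ┌─┘ ╷ │
│↓│B ↲│↑│
│ └───┘ │
│↳ → → ↑│
└───────┘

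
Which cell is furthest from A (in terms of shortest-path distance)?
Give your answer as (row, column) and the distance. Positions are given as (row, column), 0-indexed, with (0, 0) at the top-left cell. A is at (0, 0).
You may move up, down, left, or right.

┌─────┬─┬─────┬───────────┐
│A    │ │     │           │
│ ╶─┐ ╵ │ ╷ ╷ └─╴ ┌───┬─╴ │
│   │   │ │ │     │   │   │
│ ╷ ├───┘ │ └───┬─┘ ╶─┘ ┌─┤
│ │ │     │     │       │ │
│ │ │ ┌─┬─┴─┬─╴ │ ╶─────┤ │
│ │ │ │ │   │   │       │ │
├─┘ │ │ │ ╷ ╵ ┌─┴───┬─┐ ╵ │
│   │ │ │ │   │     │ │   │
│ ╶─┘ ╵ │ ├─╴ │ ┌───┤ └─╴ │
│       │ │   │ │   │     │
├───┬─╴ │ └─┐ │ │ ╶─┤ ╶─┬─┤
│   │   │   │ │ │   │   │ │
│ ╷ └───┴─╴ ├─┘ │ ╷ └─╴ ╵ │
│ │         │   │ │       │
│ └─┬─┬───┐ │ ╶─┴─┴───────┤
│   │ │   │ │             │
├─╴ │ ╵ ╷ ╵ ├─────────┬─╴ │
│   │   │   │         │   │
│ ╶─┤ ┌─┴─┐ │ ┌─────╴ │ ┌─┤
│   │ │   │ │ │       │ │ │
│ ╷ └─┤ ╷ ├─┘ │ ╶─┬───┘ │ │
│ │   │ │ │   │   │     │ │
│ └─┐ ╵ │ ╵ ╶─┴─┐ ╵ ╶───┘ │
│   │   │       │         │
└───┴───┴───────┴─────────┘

Computing BFS distances from A to all cells:
Furthest cell: (4, 9)
Distance: 91 steps

Path from A to the furthest cell:

┌─────┬─┬─────┬───────────┐
│A    │ │↱ ↓  │           │
│ ╶─┐ ╵ │ ╷ ╷ └─╴ ┌───┬─╴ │
│↳ ↓│   │↑│↓│     │   │   │
│ ╷ ├───┘ │ └───┬─┘ ╶─┘ ┌─┤
│ │↓│↱ → ↑│↳ → ↓│       │ │
│ │ │ ┌─┬─┴─┬─╴ │ ╶─────┤ │
│ │↓│↑│ │↓ ↰│↓ ↲│       │ │
├─┘ │ │ │ ╷ ╵ ┌─┴───┬─┐ ╵ │
│↓ ↲│↑│ │↓│↑ ↲│↱ → B│ │   │
│ ╶─┘ ╵ │ ├─╴ │ ┌───┤ └─╴ │
│↳ → ↑  │↓│   │↑│   │     │
├───┬─╴ │ └─┐ │ │ ╶─┤ ╶─┬─┤
│↓ ↰│   │↳ ↓│ │↑│   │   │ │
│ ╷ └───┴─╴ ├─┘ │ ╷ └─╴ ╵ │
│↓│↑ ← ← ← ↲│↱ ↑│ │       │
│ └─┬─┬───┐ │ ╶─┴─┴───────┤
│↳ ↓│ │   │ │↑ ← ← ← ← ← ↰│
├─╴ │ ╵ ╷ ╵ ├─────────┬─╴ │
│↓ ↲│   │   │↱ → → → ↓│↱ ↑│
│ ╶─┤ ┌─┴─┐ │ ┌─────╴ │ ┌─┤
│↳ ↓│ │↱ ↓│ │↑│↓ ← ← ↲│↑│ │
│ ╷ └─┤ ╷ ├─┘ │ ╶─┬───┘ │ │
│ │↳ ↓│↑│↓│↱ ↑│↳ ↓│↱ → ↑│ │
│ └─┐ ╵ │ ╵ ╶─┴─┐ ╵ ╶───┘ │
│   │↳ ↑│↳ ↑    │↳ ↑      │
└───┴───┴───────┴─────────┘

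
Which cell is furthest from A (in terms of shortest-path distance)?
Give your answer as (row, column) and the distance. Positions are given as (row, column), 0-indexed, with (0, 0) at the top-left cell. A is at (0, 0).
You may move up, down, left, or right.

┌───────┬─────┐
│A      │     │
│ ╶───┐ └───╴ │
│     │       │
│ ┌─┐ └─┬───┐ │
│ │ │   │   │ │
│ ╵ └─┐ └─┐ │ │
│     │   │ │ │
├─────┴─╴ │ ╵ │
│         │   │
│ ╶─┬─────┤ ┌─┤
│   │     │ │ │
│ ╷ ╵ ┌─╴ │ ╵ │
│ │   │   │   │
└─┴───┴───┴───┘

Computing BFS distances from A to all cells:
Furthest cell: (6, 3)
Distance: 21 steps

Path from A to the furthest cell:

┌───────┬─────┐
│A      │     │
│ ╶───┐ └───╴ │
│↳ → ↓│       │
│ ┌─┐ └─┬───┐ │
│ │ │↳ ↓│   │ │
│ ╵ └─┐ └─┐ │ │
│     │↳ ↓│ │ │
├─────┴─╴ │ ╵ │
│↓ ← ← ← ↲│   │
│ ╶─┬─────┤ ┌─┤
│↳ ↓│↱ → ↓│ │ │
│ ╷ ╵ ┌─╴ │ ╵ │
│ │↳ ↑│B ↲│   │
└─┴───┴───┴───┘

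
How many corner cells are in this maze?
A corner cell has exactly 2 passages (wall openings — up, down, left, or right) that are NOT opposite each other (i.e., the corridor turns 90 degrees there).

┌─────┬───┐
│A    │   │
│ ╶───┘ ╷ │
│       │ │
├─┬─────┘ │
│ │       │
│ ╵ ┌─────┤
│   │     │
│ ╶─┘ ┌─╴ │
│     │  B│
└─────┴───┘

Counting corner cells (2 non-opposite passages):
Total corners: 13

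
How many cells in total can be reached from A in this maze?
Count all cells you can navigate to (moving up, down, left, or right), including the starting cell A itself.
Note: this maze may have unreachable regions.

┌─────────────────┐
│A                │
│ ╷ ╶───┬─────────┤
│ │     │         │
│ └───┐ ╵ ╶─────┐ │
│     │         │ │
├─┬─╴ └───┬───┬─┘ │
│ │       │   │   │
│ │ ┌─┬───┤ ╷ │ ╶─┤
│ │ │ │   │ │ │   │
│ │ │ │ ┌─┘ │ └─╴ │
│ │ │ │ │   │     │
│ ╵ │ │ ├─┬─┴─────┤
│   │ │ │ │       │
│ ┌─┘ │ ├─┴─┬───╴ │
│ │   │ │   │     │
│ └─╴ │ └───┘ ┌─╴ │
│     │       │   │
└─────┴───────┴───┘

Using BFS/flood-fill to find all reachable cells from A:
Maze size: 9 × 9 = 81 total cells
21 cell(s) are walled off and cannot be reached from A.
Reachable cells: 60

Reachable region (· marks reachable cells):

┌─────────────────┐
│A · · · · · · · ·│
│ ╷ ╶───┬─────────┤
│·│· · ·│· · · · ·│
│ └───┐ ╵ ╶─────┐ │
│· · ·│· · · · ·│·│
├─┬─╴ └───┬───┬─┘ │
│·│· · · ·│· ·│· ·│
│ │ ┌─┬───┤ ╷ │ ╶─┤
│·│·│·│   │·│·│· ·│
│ │ │ │ ┌─┘ │ └─╴ │
│·│·│·│ │· ·│· · ·│
│ ╵ │ │ ├─┬─┴─────┤
│· ·│·│ │ │       │
│ ┌─┘ │ ├─┴─┬───╴ │
│·│· ·│ │   │     │
│ └─╴ │ └───┘ ┌─╴ │
│· · ·│       │   │
└─────┴───────┴───┘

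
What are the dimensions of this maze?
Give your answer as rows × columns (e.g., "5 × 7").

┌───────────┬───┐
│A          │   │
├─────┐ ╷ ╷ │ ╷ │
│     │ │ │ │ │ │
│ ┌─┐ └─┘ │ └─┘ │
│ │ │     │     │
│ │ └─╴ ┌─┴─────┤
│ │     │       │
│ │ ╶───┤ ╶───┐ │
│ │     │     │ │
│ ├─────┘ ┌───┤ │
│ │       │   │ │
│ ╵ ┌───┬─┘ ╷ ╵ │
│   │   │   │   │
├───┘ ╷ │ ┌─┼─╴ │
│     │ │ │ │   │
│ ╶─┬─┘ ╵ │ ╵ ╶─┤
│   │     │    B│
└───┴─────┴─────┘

Counting the maze dimensions:
Rows (vertical): 9
Columns (horizontal): 8
Dimensions: 9 × 8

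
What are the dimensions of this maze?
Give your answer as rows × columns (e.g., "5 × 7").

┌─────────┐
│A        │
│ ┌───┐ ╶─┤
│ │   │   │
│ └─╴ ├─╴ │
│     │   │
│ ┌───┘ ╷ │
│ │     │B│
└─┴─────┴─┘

Counting the maze dimensions:
Rows (vertical): 4
Columns (horizontal): 5
Dimensions: 4 × 5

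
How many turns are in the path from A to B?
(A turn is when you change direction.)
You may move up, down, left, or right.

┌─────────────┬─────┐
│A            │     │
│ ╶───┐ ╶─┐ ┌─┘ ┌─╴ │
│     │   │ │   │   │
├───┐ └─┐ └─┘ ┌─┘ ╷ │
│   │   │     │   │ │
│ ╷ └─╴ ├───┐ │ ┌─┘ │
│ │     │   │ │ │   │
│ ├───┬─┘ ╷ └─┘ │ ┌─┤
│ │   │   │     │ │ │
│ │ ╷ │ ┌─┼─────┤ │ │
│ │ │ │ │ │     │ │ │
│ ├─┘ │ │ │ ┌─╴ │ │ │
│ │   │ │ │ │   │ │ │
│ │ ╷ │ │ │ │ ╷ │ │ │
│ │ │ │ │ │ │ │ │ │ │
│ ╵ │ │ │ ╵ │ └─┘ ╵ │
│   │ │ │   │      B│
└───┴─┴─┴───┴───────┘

Directions: right, right, right, down, right, down, right, right, up, right, up, right, right, down, down, down, left, down, down, down, down, down, right
Number of turns: 12

Solution:

┌─────────────┬─────┐
│A → → ↓      │↱ → ↓│
│ ╶───┐ ╶─┐ ┌─┘ ┌─╴ │
│     │↳ ↓│ │↱ ↑│  ↓│
├───┐ └─┐ └─┘ ┌─┘ ╷ │
│   │   │↳ → ↑│   │↓│
│ ╷ └─╴ ├───┐ │ ┌─┘ │
│ │     │   │ │ │↓ ↲│
│ ├───┬─┘ ╷ └─┘ │ ┌─┤
│ │   │   │     │↓│ │
│ │ ╷ │ ┌─┼─────┤ │ │
│ │ │ │ │ │     │↓│ │
│ ├─┘ │ │ │ ┌─╴ │ │ │
│ │   │ │ │ │   │↓│ │
│ │ ╷ │ │ │ │ ╷ │ │ │
│ │ │ │ │ │ │ │ │↓│ │
│ ╵ │ │ │ ╵ │ └─┘ ╵ │
│   │ │ │   │    ↳ B│
└───┴─┴─┴───┴───────┘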